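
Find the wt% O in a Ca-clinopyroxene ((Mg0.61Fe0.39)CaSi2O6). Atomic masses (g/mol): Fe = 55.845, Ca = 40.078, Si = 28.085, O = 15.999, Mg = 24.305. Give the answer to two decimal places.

Formula mass = 0.61·24.305 + 0.39·55.845 + 1·40.078 + 2·28.085 + 6·15.999 = 228.848 g/mol, of which 95.994 g is O.
So O makes up 95.994/228.848 = 0.4195 of the mass, i.e. 41.95%.

41.95 mass %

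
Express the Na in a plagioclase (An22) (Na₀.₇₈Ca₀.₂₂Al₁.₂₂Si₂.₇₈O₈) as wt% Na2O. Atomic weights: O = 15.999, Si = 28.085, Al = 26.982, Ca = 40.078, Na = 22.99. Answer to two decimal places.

9.10 wt%

Molar mass of Na₀.₇₈Ca₀.₂₂Al₁.₂₂Si₂.₇₈O₈ = 0.78*22.99 + 0.22*40.078 + 1.22*26.982 + 2.78*28.085 + 8*15.999 = 265.736 g/mol.
Each formula unit contains 0.78 Na, equivalent to 0.78/2 = 0.3900 mol Na2O.
M(Na2O) = 2×22.99 + 1×15.999 = 61.979 g/mol.
Mass of Na2O per formula unit = 0.3900 × 61.979 = 24.172 g.
Na2O wt% = 24.172 / 265.736 × 100 = 9.10%.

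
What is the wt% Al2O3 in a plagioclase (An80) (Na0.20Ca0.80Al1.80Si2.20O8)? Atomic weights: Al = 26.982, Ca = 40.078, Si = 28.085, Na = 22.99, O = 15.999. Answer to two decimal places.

33.37 wt%

Molar mass of Na0.20Ca0.80Al1.80Si2.20O8 = 0.20*22.99 + 0.80*40.078 + 1.80*26.982 + 2.20*28.085 + 8*15.999 = 275.007 g/mol.
Each formula unit contains 1.80 Al, equivalent to 1.80/2 = 0.9000 mol Al2O3.
M(Al2O3) = 2×26.982 + 3×15.999 = 101.961 g/mol.
Mass of Al2O3 per formula unit = 0.9000 × 101.961 = 91.765 g.
Al2O3 wt% = 91.765 / 275.007 × 100 = 33.37%.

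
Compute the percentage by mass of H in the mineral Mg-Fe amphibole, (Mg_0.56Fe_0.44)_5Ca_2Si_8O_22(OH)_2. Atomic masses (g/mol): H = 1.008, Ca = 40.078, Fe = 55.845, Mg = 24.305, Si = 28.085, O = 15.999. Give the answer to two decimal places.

Formula mass = 2.80·24.305 + 2.20·55.845 + 2·40.078 + 8·28.085 + 24·15.999 + 2·1.008 = 881.741 g/mol, of which 2.016 g is H.
So H makes up 2.016/881.741 = 0.0023 of the mass, i.e. 0.23%.

0.23 weight percent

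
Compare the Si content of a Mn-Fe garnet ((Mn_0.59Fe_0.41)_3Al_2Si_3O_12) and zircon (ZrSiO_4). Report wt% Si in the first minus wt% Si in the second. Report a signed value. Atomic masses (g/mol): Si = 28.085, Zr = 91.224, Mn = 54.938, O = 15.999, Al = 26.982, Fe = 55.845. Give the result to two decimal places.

1.66 percentage points

M((Mn_0.59Fe_0.41)_3Al_2Si_3O_12) = 496.137 g/mol, so wt% Si = 84.255/496.137 × 100 = 16.98%.
M(ZrSiO_4) = 183.305 g/mol, so wt% Si = 28.085/183.305 × 100 = 15.32%.
16.98 − 15.32 = 1.66 pp.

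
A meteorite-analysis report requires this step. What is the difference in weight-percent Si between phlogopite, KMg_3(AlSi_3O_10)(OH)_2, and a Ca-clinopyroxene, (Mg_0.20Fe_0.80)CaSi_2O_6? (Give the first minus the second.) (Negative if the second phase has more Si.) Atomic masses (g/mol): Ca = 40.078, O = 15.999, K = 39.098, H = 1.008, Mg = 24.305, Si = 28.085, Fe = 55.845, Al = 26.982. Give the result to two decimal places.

First mineral: 84.255 g Si in 417.254 g formula = 20.19 wt% Si.
Second mineral: 56.170 g Si in 241.779 g formula = 23.23 wt% Si.
20.19% − 23.23% gives a difference of -3.04 percentage points.

-3.04 percentage points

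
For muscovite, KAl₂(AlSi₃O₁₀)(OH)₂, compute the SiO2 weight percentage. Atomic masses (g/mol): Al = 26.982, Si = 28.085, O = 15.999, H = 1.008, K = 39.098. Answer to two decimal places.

M(KAl₂(AlSi₃O₁₀)(OH)₂) = 398.303 g/mol; M(SiO2) = 60.083 g/mol.
Moles SiO2 per formula unit = 3 Si ÷ 1 = 3.0000.
SiO2 fraction = (3.0000 × 60.083) / 398.303 = 180.249/398.303 = 0.4525.

45.25 wt%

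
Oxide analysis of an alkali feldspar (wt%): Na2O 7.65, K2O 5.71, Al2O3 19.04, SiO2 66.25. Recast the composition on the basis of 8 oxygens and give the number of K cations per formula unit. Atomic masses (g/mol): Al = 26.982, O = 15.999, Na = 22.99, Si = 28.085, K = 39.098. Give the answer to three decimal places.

Na2O: 7.65/61.979 = 0.12343 mol → 0.24686 mol Na, 0.12343 mol O.
K2O: 5.71/94.195 = 0.06062 mol → 0.12124 mol K, 0.06062 mol O.
Al2O3: 19.04/101.961 = 0.18674 mol → 0.37348 mol Al, 0.56022 mol O.
SiO2: 66.25/60.083 = 1.10264 mol → 1.10264 mol Si, 2.20528 mol O.
Total oxygen = 2.94955 mol. Normalization factor = 8/2.94955 = 2.71228.
K per 8 O = 0.12124 × 2.71228 = 0.329.

0.329 K apfu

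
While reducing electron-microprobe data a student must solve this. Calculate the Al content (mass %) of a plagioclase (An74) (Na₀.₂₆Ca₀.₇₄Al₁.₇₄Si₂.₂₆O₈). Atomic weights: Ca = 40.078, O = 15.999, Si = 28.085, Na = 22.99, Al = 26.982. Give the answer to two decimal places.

17.13 mass %

Molar mass of Na₀.₂₆Ca₀.₇₄Al₁.₇₄Si₂.₂₆O₈: 0.26*22.99 + 0.74*40.078 + 1.74*26.982 + 2.26*28.085 + 8*15.999 = 274.048 g/mol.
Mass of Al per formula unit: 1.74 × 26.982 = 46.949 g.
Weight fraction Al = 46.949 / 274.048 = 0.1713.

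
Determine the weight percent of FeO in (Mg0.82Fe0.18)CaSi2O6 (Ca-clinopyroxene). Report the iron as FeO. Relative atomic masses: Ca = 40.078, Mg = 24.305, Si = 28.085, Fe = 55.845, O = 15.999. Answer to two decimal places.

5.82 wt%

Molar mass of (Mg0.82Fe0.18)CaSi2O6 = 0.82×24.305 + 0.18×55.845 + 1×40.078 + 2×28.085 + 6×15.999 = 222.224 g/mol.
Each formula unit contains 0.18 Fe, equivalent to 0.18/1 = 0.1800 mol FeO.
M(FeO) = 1×55.845 + 1×15.999 = 71.844 g/mol.
Mass of FeO per formula unit = 0.1800 × 71.844 = 12.932 g.
FeO wt% = 12.932 / 222.224 × 100 = 5.82%.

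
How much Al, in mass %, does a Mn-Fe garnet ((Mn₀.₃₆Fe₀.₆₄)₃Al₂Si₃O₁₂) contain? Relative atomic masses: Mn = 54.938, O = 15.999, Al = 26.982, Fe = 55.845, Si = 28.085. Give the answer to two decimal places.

M((Mn₀.₃₆Fe₀.₆₄)₃Al₂Si₃O₁₂) = 496.762 g/mol.
Al contributes 2 × 26.982 = 53.964 g per mole.
53.964/496.762 = 0.1086 → 10.86%.

10.86 mass %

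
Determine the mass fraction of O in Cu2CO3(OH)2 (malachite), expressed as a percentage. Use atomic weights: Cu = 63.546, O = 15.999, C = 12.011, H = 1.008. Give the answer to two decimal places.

M(Cu2CO3(OH)2) = 221.114 g/mol.
O contributes 5 × 15.999 = 79.995 g per mole.
79.995/221.114 = 0.3618 → 36.18%.

36.18 weight percent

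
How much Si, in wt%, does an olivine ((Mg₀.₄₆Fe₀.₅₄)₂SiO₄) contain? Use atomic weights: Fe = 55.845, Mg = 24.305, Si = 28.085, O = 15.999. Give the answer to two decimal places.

Formula mass = 0.92·24.305 + 1.08·55.845 + 1·28.085 + 4·15.999 = 174.754 g/mol, of which 28.085 g is Si.
So Si makes up 28.085/174.754 = 0.1607 of the mass, i.e. 16.07%.

16.07 wt%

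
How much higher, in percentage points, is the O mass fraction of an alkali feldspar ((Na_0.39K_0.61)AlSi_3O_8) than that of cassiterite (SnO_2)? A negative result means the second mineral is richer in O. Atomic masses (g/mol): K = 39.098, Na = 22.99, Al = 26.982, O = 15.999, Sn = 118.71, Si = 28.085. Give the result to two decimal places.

M((Na_0.39K_0.61)AlSi_3O_8) = 272.045 g/mol, so wt% O = 127.992/272.045 × 100 = 47.05%.
M(SnO_2) = 150.708 g/mol, so wt% O = 31.998/150.708 × 100 = 21.23%.
47.05 − 21.23 = 25.82 pp.

25.82 percentage points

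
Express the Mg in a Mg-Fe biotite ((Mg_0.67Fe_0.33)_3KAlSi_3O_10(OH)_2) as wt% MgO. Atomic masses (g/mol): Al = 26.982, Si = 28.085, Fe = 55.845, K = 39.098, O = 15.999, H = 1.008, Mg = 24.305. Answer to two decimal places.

M((Mg_0.67Fe_0.33)_3KAlSi_3O_10(OH)_2) = 448.479 g/mol; M(MgO) = 40.304 g/mol.
Moles MgO per formula unit = 2.01 Mg ÷ 1 = 2.0100.
MgO fraction = (2.0100 × 40.304) / 448.479 = 81.011/448.479 = 0.1806.

18.06 wt%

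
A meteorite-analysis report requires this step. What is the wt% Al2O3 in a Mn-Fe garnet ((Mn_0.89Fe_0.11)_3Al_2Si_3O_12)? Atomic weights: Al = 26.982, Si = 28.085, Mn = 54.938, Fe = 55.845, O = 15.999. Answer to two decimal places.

M((Mn_0.89Fe_0.11)_3Al_2Si_3O_12) = 495.320 g/mol; M(Al2O3) = 101.961 g/mol.
Moles Al2O3 per formula unit = 2 Al ÷ 2 = 1.0000.
Al2O3 fraction = (1.0000 × 101.961) / 495.320 = 101.961/495.320 = 0.2058.

20.58 wt%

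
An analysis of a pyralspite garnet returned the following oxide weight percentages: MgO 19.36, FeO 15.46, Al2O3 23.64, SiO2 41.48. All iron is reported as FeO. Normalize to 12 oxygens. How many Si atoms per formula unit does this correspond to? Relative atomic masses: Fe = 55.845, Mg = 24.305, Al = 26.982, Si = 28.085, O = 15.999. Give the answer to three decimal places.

MgO (M=40.304): mol = 0.48035; Mg = 0.48035, O = 0.48035.
FeO (M=71.844): mol = 0.21519; Fe = 0.21519, O = 0.21519.
Al2O3 (M=101.961): mol = 0.23185; Al = 0.46370, O = 0.69555.
SiO2 (M=60.083): mol = 0.69038; Si = 0.69038, O = 1.38076.
ΣO = 2.77185; factor = 12/ΣO = 4.32924.
Si apfu = 0.69038 × 4.32924 = 2.989.

2.989 Si apfu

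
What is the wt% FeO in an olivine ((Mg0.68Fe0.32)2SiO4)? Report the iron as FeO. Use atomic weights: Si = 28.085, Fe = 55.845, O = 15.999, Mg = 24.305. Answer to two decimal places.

28.58 wt%

M((Mg0.68Fe0.32)2SiO4) = 160.877 g/mol; M(FeO) = 71.844 g/mol.
Moles FeO per formula unit = 0.64 Fe ÷ 1 = 0.6400.
FeO fraction = (0.6400 × 71.844) / 160.877 = 45.980/160.877 = 0.2858.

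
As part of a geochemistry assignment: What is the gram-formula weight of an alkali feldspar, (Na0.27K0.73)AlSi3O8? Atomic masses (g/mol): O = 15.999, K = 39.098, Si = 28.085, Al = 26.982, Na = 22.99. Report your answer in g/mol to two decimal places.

Na: 0.27 × 22.99 = 6.2073
K: 0.73 × 39.098 = 28.5415
Al: 1 × 26.982 = 26.9820
Si: 3 × 28.085 = 84.2550
O: 8 × 15.999 = 127.9920
Summing the contributions gives the formula mass.

273.98 g/mol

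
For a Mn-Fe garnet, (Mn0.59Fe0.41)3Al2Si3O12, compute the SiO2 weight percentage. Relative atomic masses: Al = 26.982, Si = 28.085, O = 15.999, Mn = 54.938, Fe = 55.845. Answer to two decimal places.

Formula mass = 496.137 g/mol.
3 Si → 3.0000 mol SiO2 per formula unit; M(SiO2) = 60.083, so SiO2 mass = 180.249 g.
180.249/496.137 × 100 = 36.33 wt%.

36.33 wt%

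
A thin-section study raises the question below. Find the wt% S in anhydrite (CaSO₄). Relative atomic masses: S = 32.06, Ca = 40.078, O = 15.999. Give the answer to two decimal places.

Formula mass = 1·40.078 + 1·32.06 + 4·15.999 = 136.134 g/mol, of which 32.060 g is S.
So S makes up 32.060/136.134 = 0.2355 of the mass, i.e. 23.55%.

23.55 wt%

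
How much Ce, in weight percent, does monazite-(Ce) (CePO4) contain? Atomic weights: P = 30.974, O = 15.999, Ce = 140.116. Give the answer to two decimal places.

Formula mass = 1*140.116 + 1*30.974 + 4*15.999 = 235.086 g/mol, of which 140.116 g is Ce.
So Ce makes up 140.116/235.086 = 0.5960 of the mass, i.e. 59.60%.

59.60 weight percent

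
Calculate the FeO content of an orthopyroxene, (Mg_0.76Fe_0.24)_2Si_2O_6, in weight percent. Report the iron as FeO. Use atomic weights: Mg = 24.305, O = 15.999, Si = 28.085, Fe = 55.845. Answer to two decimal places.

M((Mg_0.76Fe_0.24)_2Si_2O_6) = 215.913 g/mol; M(FeO) = 71.844 g/mol.
Moles FeO per formula unit = 0.48 Fe ÷ 1 = 0.4800.
FeO fraction = (0.4800 × 71.844) / 215.913 = 34.485/215.913 = 0.1597.

15.97 wt%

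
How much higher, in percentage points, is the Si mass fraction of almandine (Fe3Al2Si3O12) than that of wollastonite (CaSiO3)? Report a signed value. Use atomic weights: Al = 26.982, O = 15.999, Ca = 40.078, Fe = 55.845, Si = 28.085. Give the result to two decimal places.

First mineral: 84.255 g Si in 497.742 g formula = 16.93 wt% Si.
Second mineral: 28.085 g Si in 116.160 g formula = 24.18 wt% Si.
16.93% − 24.18% gives a difference of -7.25 percentage points.

-7.25 percentage points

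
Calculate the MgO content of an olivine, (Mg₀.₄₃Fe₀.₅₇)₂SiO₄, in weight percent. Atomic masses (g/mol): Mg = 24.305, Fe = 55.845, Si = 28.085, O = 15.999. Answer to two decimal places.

19.62 wt%

M((Mg₀.₄₃Fe₀.₅₇)₂SiO₄) = 176.647 g/mol; M(MgO) = 40.304 g/mol.
Moles MgO per formula unit = 0.86 Mg ÷ 1 = 0.8600.
MgO fraction = (0.8600 × 40.304) / 176.647 = 34.661/176.647 = 0.1962.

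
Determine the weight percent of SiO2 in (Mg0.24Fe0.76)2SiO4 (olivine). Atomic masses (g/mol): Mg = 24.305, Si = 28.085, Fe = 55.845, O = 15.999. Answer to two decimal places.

Formula mass = 188.632 g/mol.
1 Si → 1.0000 mol SiO2 per formula unit; M(SiO2) = 60.083, so SiO2 mass = 60.083 g.
60.083/188.632 × 100 = 31.85 wt%.

31.85 wt%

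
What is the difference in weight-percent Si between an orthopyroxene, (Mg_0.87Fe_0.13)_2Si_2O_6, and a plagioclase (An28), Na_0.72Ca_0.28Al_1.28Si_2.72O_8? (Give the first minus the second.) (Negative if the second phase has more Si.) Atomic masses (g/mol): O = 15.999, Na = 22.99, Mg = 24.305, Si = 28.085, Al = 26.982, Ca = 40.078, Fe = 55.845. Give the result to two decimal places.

First mineral: 56.170 g Si in 208.974 g formula = 26.88 wt% Si.
Second mineral: 76.391 g Si in 266.695 g formula = 28.64 wt% Si.
26.88% − 28.64% gives a difference of -1.76 percentage points.

-1.76 percentage points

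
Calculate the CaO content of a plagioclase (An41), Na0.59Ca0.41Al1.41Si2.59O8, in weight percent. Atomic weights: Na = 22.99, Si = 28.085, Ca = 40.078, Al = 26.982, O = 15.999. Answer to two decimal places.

8.55 wt%

M(Na0.59Ca0.41Al1.41Si2.59O8) = 268.773 g/mol; M(CaO) = 56.077 g/mol.
Moles CaO per formula unit = 0.41 Ca ÷ 1 = 0.4100.
CaO fraction = (0.4100 × 56.077) / 268.773 = 22.992/268.773 = 0.0855.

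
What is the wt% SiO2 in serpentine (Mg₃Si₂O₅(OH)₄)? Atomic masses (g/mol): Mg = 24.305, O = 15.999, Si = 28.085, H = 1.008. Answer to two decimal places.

43.36 wt%

Molar mass of Mg₃Si₂O₅(OH)₄ = 3×24.305 + 2×28.085 + 9×15.999 + 4×1.008 = 277.108 g/mol.
Each formula unit contains 2 Si, equivalent to 2/1 = 2.0000 mol SiO2.
M(SiO2) = 1×28.085 + 2×15.999 = 60.083 g/mol.
Mass of SiO2 per formula unit = 2.0000 × 60.083 = 120.166 g.
SiO2 wt% = 120.166 / 277.108 × 100 = 43.36%.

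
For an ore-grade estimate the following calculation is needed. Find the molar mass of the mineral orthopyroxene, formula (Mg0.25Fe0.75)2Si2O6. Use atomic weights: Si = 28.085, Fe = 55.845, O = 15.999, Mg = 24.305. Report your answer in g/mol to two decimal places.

The formula mass is the sum 0.50(24.305) + 1.50(55.845) + 2(28.085) + 6(15.999).

248.08 g/mol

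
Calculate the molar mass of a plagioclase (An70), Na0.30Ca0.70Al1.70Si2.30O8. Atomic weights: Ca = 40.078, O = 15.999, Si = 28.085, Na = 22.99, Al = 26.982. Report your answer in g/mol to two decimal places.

The formula mass is the sum 0.30(22.99) + 0.70(40.078) + 1.70(26.982) + 2.30(28.085) + 8(15.999).

273.41 g/mol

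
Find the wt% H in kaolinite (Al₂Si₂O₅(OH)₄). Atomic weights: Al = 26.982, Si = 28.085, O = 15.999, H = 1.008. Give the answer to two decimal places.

Molar mass of Al₂Si₂O₅(OH)₄: 2*26.982 + 2*28.085 + 9*15.999 + 4*1.008 = 258.157 g/mol.
Mass of H per formula unit: 4 × 1.008 = 4.032 g.
Weight fraction H = 4.032 / 258.157 = 0.0156.

1.56 weight percent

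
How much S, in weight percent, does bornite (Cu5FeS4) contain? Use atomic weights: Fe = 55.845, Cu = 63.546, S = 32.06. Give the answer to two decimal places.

Molar mass of Cu5FeS4: 5*63.546 + 1*55.845 + 4*32.06 = 501.815 g/mol.
Mass of S per formula unit: 4 × 32.06 = 128.240 g.
Weight fraction S = 128.240 / 501.815 = 0.2556.

25.56 weight percent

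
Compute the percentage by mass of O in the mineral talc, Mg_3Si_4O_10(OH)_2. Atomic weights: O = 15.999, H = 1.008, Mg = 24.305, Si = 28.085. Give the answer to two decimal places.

50.62 mass %

M(Mg_3Si_4O_10(OH)_2) = 379.259 g/mol.
O contributes 12 × 15.999 = 191.988 g per mole.
191.988/379.259 = 0.5062 → 50.62%.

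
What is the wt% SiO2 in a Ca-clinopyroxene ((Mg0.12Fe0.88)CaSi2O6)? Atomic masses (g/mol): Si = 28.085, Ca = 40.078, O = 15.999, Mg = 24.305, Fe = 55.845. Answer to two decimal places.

49.19 wt%

Molar mass of (Mg0.12Fe0.88)CaSi2O6 = 0.12·24.305 + 0.88·55.845 + 1·40.078 + 2·28.085 + 6·15.999 = 244.302 g/mol.
Each formula unit contains 2 Si, equivalent to 2/1 = 2.0000 mol SiO2.
M(SiO2) = 1×28.085 + 2×15.999 = 60.083 g/mol.
Mass of SiO2 per formula unit = 2.0000 × 60.083 = 120.166 g.
SiO2 wt% = 120.166 / 244.302 × 100 = 49.19%.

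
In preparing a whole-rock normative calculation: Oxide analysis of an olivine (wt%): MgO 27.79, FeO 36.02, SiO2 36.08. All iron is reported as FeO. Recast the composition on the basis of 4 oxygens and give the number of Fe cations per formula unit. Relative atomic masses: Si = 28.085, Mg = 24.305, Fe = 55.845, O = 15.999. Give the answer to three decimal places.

0.838 Fe apfu

27.79 wt% MgO ÷ 40.304 g/mol = 0.68951 mol, giving 0.68951 Mg and 0.68951 O.
36.02 wt% FeO ÷ 71.844 g/mol = 0.50136 mol, giving 0.50136 Fe and 0.50136 O.
36.08 wt% SiO2 ÷ 60.083 g/mol = 0.60050 mol, giving 0.60050 Si and 1.20100 O.
Oxygen sums to 2.39187; scaling by 4/2.39187 = 1.67233 puts the formula on 4 O.
Fe: 0.50136 × 1.67233 = 0.838 atoms per formula unit.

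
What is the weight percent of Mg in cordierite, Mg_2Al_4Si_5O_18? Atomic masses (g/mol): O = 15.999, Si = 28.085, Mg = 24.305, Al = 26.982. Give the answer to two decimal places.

8.31 weight percent

Molar mass of Mg_2Al_4Si_5O_18: 2×24.305 + 4×26.982 + 5×28.085 + 18×15.999 = 584.945 g/mol.
Mass of Mg per formula unit: 2 × 24.305 = 48.610 g.
Weight fraction Mg = 48.610 / 584.945 = 0.0831.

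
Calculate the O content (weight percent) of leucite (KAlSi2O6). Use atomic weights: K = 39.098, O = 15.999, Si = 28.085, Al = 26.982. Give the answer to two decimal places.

43.98 weight percent

Molar mass of KAlSi2O6: 1×39.098 + 1×26.982 + 2×28.085 + 6×15.999 = 218.244 g/mol.
Mass of O per formula unit: 6 × 15.999 = 95.994 g.
Weight fraction O = 95.994 / 218.244 = 0.4398.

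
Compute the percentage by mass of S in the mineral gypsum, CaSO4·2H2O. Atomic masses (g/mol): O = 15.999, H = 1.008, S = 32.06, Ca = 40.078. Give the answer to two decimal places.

Molar mass of CaSO4·2H2O: 1·40.078 + 1·32.06 + 6·15.999 + 4·1.008 = 172.164 g/mol.
Mass of S per formula unit: 1 × 32.06 = 32.060 g.
Weight fraction S = 32.060 / 172.164 = 0.1862.

18.62 wt%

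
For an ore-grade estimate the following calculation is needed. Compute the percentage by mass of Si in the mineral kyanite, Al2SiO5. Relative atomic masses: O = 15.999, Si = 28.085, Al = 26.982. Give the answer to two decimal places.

17.33 weight percent

Formula mass = 2×26.982 + 1×28.085 + 5×15.999 = 162.044 g/mol, of which 28.085 g is Si.
So Si makes up 28.085/162.044 = 0.1733 of the mass, i.e. 17.33%.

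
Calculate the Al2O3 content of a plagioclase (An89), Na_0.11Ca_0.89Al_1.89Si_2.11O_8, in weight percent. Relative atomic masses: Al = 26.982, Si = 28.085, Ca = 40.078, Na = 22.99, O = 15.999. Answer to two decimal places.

34.85 wt%

Molar mass of Na_0.11Ca_0.89Al_1.89Si_2.11O_8 = 0.11*22.99 + 0.89*40.078 + 1.89*26.982 + 2.11*28.085 + 8*15.999 = 276.446 g/mol.
Each formula unit contains 1.89 Al, equivalent to 1.89/2 = 0.9450 mol Al2O3.
M(Al2O3) = 2×26.982 + 3×15.999 = 101.961 g/mol.
Mass of Al2O3 per formula unit = 0.9450 × 101.961 = 96.353 g.
Al2O3 wt% = 96.353 / 276.446 × 100 = 34.85%.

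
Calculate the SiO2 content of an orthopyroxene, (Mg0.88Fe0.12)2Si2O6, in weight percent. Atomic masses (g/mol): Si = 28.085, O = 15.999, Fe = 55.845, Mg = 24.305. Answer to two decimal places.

57.68 wt%

Formula mass = 208.344 g/mol.
2 Si → 2.0000 mol SiO2 per formula unit; M(SiO2) = 60.083, so SiO2 mass = 120.166 g.
120.166/208.344 × 100 = 57.68 wt%.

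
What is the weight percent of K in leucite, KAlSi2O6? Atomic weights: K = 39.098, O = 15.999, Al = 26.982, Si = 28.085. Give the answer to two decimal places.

M(KAlSi2O6) = 218.244 g/mol.
K contributes 1 × 39.098 = 39.098 g per mole.
39.098/218.244 = 0.1791 → 17.91%.

17.91 wt%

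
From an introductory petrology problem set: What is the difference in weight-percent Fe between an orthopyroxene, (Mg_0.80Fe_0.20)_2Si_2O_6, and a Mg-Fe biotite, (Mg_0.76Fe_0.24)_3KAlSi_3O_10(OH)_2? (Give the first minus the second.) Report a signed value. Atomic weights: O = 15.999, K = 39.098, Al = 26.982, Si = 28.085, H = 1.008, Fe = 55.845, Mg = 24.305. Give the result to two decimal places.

1.33 percentage points

First mineral: 22.338 g Fe in 213.390 g formula = 10.47 wt% Fe.
Second mineral: 40.208 g Fe in 439.963 g formula = 9.14 wt% Fe.
10.47% − 9.14% gives a difference of 1.33 percentage points.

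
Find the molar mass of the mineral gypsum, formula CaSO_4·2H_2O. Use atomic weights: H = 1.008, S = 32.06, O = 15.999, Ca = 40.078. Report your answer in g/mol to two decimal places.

172.16 g/mol

Ca: 1 × 40.078 = 40.0780
S: 1 × 32.06 = 32.0600
O: 6 × 15.999 = 95.9940
H: 4 × 1.008 = 4.0320
Summing the contributions gives the formula mass.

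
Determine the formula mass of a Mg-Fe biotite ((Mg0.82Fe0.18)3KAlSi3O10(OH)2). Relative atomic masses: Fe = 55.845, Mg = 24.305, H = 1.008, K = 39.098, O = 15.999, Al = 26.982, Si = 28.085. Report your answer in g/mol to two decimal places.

434.29 g/mol

M = 2.46(24.305) + 0.54(55.845) + 1(39.098) + 1(26.982) + 3(28.085) + 12(15.999) + 2(1.008)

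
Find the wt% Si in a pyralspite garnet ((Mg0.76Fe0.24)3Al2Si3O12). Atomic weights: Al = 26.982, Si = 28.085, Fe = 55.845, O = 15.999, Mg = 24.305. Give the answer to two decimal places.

Formula mass = 2.28×24.305 + 0.72×55.845 + 2×26.982 + 3×28.085 + 12×15.999 = 425.831 g/mol, of which 84.255 g is Si.
So Si makes up 84.255/425.831 = 0.1979 of the mass, i.e. 19.79%.

19.79 mass %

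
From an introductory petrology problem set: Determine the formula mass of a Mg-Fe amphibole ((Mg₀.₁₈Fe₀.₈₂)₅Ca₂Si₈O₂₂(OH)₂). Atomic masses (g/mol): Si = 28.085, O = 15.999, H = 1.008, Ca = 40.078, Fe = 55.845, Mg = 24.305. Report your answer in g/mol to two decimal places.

Mg: 0.90 × 24.305 = 21.8745
Fe: 4.10 × 55.845 = 228.9645
Ca: 2 × 40.078 = 80.1560
Si: 8 × 28.085 = 224.6800
O: 24 × 15.999 = 383.9760
H: 2 × 1.008 = 2.0160
Summing the contributions gives the formula mass.

941.67 g/mol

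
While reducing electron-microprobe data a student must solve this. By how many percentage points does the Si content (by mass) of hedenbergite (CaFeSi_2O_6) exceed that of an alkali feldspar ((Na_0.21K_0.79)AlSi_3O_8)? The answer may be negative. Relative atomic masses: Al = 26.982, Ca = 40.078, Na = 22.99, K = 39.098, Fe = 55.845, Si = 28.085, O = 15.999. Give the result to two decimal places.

Si in CaFeSi_2O_6: molar mass 248.087 g/mol; 2×28.085 = 56.170 g → 22.64 wt%.
Si in (Na_0.21K_0.79)AlSi_3O_8: molar mass 274.944 g/mol; 3×28.085 = 84.255 g → 30.64 wt%.
Difference = 22.64 − 30.64 = -8.00 percentage points.

-8.00 percentage points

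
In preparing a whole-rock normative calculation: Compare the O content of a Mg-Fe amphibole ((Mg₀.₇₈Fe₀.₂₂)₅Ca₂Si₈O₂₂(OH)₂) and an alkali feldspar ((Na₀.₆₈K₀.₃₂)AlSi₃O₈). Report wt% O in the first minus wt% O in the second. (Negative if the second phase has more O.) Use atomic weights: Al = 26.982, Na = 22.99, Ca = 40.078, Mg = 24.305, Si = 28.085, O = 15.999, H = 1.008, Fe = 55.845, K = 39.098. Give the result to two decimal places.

-2.54 percentage points

O in (Mg₀.₇₈Fe₀.₂₂)₅Ca₂Si₈O₂₂(OH)₂: molar mass 847.047 g/mol; 24×15.999 = 383.976 g → 45.33 wt%.
O in (Na₀.₆₈K₀.₃₂)AlSi₃O₈: molar mass 267.374 g/mol; 8×15.999 = 127.992 g → 47.87 wt%.
Difference = 45.33 − 47.87 = -2.54 percentage points.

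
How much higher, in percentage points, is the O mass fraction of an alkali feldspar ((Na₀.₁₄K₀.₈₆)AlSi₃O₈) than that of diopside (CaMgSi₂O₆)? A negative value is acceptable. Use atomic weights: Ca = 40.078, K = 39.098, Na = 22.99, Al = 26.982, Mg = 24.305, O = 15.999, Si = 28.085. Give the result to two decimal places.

O in (Na₀.₁₄K₀.₈₆)AlSi₃O₈: molar mass 276.072 g/mol; 8×15.999 = 127.992 g → 46.36 wt%.
O in CaMgSi₂O₆: molar mass 216.547 g/mol; 6×15.999 = 95.994 g → 44.33 wt%.
Difference = 46.36 − 44.33 = 2.03 percentage points.

2.03 percentage points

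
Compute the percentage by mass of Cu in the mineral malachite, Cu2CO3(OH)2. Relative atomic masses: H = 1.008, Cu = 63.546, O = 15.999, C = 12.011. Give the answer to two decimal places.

57.48 mass %

Molar mass of Cu2CO3(OH)2: 2×63.546 + 1×12.011 + 5×15.999 + 2×1.008 = 221.114 g/mol.
Mass of Cu per formula unit: 2 × 63.546 = 127.092 g.
Weight fraction Cu = 127.092 / 221.114 = 0.5748.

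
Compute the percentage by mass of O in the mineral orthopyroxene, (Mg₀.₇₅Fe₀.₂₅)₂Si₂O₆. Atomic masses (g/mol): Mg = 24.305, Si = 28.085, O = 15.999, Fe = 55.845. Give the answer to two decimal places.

44.33 mass %

Molar mass of (Mg₀.₇₅Fe₀.₂₅)₂Si₂O₆: 1.50*24.305 + 0.50*55.845 + 2*28.085 + 6*15.999 = 216.544 g/mol.
Mass of O per formula unit: 6 × 15.999 = 95.994 g.
Weight fraction O = 95.994 / 216.544 = 0.4433.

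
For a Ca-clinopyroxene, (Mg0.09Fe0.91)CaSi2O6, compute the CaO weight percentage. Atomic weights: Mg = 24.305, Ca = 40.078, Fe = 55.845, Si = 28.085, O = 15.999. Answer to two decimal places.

22.87 wt%

M((Mg0.09Fe0.91)CaSi2O6) = 245.248 g/mol; M(CaO) = 56.077 g/mol.
Moles CaO per formula unit = 1 Ca ÷ 1 = 1.0000.
CaO fraction = (1.0000 × 56.077) / 245.248 = 56.077/245.248 = 0.2287.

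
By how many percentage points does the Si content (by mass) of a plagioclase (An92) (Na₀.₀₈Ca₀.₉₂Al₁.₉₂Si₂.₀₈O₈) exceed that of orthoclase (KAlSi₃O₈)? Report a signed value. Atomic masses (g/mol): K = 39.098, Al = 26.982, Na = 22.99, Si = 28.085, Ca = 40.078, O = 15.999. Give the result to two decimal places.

First mineral: 58.417 g Si in 276.925 g formula = 21.09 wt% Si.
Second mineral: 84.255 g Si in 278.327 g formula = 30.27 wt% Si.
21.09% − 30.27% gives a difference of -9.18 percentage points.

-9.18 percentage points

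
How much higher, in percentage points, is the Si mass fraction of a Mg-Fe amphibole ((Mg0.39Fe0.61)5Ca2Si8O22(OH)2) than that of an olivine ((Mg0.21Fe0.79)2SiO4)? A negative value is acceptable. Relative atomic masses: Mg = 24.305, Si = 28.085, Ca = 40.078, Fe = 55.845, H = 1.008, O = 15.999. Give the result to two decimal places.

M((Mg0.39Fe0.61)5Ca2Si8O22(OH)2) = 908.550 g/mol, so wt% Si = 224.680/908.550 × 100 = 24.73%.
M((Mg0.21Fe0.79)2SiO4) = 190.524 g/mol, so wt% Si = 28.085/190.524 × 100 = 14.74%.
24.73 − 14.74 = 9.99 pp.

9.99 percentage points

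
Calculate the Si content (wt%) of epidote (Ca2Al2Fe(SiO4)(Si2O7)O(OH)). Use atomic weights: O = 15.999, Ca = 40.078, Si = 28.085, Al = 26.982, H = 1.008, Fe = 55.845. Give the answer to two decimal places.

Formula mass = 2*40.078 + 2*26.982 + 1*55.845 + 3*28.085 + 13*15.999 + 1*1.008 = 483.215 g/mol, of which 84.255 g is Si.
So Si makes up 84.255/483.215 = 0.1744 of the mass, i.e. 17.44%.

17.44 wt%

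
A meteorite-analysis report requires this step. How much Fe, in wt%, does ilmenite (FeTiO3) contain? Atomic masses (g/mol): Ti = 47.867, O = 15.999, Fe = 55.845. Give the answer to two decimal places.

36.81 wt%

M(FeTiO3) = 151.709 g/mol.
Fe contributes 1 × 55.845 = 55.845 g per mole.
55.845/151.709 = 0.3681 → 36.81%.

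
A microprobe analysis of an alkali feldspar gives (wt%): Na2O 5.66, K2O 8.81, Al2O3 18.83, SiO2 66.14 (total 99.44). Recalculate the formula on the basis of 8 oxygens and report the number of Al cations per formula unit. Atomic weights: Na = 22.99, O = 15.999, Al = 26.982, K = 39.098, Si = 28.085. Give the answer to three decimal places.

1.005 Al apfu

Na2O: 5.66/61.979 = 0.09132 mol → 0.18264 mol Na, 0.09132 mol O.
K2O: 8.81/94.195 = 0.09353 mol → 0.18706 mol K, 0.09353 mol O.
Al2O3: 18.83/101.961 = 0.18468 mol → 0.36936 mol Al, 0.55404 mol O.
SiO2: 66.14/60.083 = 1.10081 mol → 1.10081 mol Si, 2.20162 mol O.
Total oxygen = 2.94051 mol. Normalization factor = 8/2.94051 = 2.72062.
Al per 8 O = 0.36936 × 2.72062 = 1.005.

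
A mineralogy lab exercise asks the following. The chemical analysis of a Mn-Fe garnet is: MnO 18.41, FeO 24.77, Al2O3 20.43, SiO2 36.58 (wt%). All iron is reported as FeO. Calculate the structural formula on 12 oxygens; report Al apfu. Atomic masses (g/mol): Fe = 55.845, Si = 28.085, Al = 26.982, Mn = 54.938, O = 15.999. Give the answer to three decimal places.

MnO: 18.41/70.937 = 0.25953 mol → 0.25953 mol Mn, 0.25953 mol O.
FeO: 24.77/71.844 = 0.34477 mol → 0.34477 mol Fe, 0.34477 mol O.
Al2O3: 20.43/101.961 = 0.20037 mol → 0.40074 mol Al, 0.60111 mol O.
SiO2: 36.58/60.083 = 0.60882 mol → 0.60882 mol Si, 1.21764 mol O.
Total oxygen = 2.42305 mol. Normalization factor = 12/2.42305 = 4.95244.
Al per 12 O = 0.40074 × 4.95244 = 1.985.

1.985 Al apfu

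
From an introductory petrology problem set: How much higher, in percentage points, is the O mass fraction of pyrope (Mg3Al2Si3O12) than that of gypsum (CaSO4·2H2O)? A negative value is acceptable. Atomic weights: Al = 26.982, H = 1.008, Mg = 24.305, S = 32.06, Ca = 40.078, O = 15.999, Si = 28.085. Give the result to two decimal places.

First mineral: 191.988 g O in 403.122 g formula = 47.63 wt% O.
Second mineral: 95.994 g O in 172.164 g formula = 55.76 wt% O.
47.63% − 55.76% gives a difference of -8.13 percentage points.

-8.13 percentage points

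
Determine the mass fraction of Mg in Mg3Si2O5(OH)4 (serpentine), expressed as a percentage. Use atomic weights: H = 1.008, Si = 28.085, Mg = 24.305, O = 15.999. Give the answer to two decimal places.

26.31 mass %

M(Mg3Si2O5(OH)4) = 277.108 g/mol.
Mg contributes 3 × 24.305 = 72.915 g per mole.
72.915/277.108 = 0.2631 → 26.31%.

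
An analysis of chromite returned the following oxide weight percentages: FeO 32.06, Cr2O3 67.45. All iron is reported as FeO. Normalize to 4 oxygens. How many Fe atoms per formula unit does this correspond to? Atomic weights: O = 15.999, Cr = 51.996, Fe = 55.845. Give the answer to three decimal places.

1.004 Fe apfu

FeO: 32.06/71.844 = 0.44624 mol → 0.44624 mol Fe, 0.44624 mol O.
Cr2O3: 67.45/151.989 = 0.44378 mol → 0.88756 mol Cr, 1.33134 mol O.
Total oxygen = 1.77758 mol. Normalization factor = 4/1.77758 = 2.25025.
Fe per 4 O = 0.44624 × 2.25025 = 1.004.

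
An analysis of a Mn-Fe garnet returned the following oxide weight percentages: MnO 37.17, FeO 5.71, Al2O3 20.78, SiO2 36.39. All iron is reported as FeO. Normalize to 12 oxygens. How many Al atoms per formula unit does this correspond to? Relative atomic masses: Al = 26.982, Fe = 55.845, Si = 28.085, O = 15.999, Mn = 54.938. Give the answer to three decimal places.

2.016 Al apfu

MnO (M=70.937): mol = 0.52399; Mn = 0.52399, O = 0.52399.
FeO (M=71.844): mol = 0.07948; Fe = 0.07948, O = 0.07948.
Al2O3 (M=101.961): mol = 0.20380; Al = 0.40760, O = 0.61140.
SiO2 (M=60.083): mol = 0.60566; Si = 0.60566, O = 1.21132.
ΣO = 2.42619; factor = 12/ΣO = 4.94603.
Al apfu = 0.40760 × 4.94603 = 2.016.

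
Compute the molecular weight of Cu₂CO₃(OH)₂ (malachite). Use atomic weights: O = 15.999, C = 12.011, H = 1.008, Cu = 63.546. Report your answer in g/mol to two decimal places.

221.11 g/mol

M = 2(63.546) + 1(12.011) + 5(15.999) + 2(1.008)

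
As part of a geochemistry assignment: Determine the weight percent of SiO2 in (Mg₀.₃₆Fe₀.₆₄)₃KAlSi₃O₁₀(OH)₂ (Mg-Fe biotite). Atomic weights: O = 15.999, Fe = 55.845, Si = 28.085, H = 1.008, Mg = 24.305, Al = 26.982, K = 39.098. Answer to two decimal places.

37.72 wt%

Molar mass of (Mg₀.₃₆Fe₀.₆₄)₃KAlSi₃O₁₀(OH)₂ = 1.08·24.305 + 1.92·55.845 + 1·39.098 + 1·26.982 + 3·28.085 + 12·15.999 + 2·1.008 = 477.811 g/mol.
Each formula unit contains 3 Si, equivalent to 3/1 = 3.0000 mol SiO2.
M(SiO2) = 1×28.085 + 2×15.999 = 60.083 g/mol.
Mass of SiO2 per formula unit = 3.0000 × 60.083 = 180.249 g.
SiO2 wt% = 180.249 / 477.811 × 100 = 37.72%.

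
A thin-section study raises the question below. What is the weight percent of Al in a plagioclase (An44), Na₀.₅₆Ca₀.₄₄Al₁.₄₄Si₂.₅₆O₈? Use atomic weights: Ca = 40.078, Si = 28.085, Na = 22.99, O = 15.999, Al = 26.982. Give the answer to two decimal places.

Formula mass = 0.56·22.99 + 0.44·40.078 + 1.44·26.982 + 2.56·28.085 + 8·15.999 = 269.252 g/mol, of which 38.854 g is Al.
So Al makes up 38.854/269.252 = 0.1443 of the mass, i.e. 14.43%.

14.43 mass %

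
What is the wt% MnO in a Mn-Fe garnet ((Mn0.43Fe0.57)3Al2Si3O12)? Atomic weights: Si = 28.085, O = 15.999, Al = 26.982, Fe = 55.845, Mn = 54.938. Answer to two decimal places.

18.43 wt%

Molar mass of (Mn0.43Fe0.57)3Al2Si3O12 = 1.29·54.938 + 1.71·55.845 + 2·26.982 + 3·28.085 + 12·15.999 = 496.572 g/mol.
Each formula unit contains 1.29 Mn, equivalent to 1.29/1 = 1.2900 mol MnO.
M(MnO) = 1×54.938 + 1×15.999 = 70.937 g/mol.
Mass of MnO per formula unit = 1.2900 × 70.937 = 91.509 g.
MnO wt% = 91.509 / 496.572 × 100 = 18.43%.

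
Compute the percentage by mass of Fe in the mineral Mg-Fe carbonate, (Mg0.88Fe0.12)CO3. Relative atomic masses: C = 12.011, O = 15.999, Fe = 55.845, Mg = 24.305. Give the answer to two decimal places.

Molar mass of (Mg0.88Fe0.12)CO3: 0.88*24.305 + 0.12*55.845 + 1*12.011 + 3*15.999 = 88.098 g/mol.
Mass of Fe per formula unit: 0.12 × 55.845 = 6.701 g.
Weight fraction Fe = 6.701 / 88.098 = 0.0761.

7.61 weight percent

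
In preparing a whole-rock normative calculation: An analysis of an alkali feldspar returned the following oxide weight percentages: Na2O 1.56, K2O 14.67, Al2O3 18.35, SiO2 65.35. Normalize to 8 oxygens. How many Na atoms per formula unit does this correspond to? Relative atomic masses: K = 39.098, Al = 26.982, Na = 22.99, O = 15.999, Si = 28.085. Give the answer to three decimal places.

1.56 wt% Na2O ÷ 61.979 g/mol = 0.02517 mol, giving 0.05034 Na and 0.02517 O.
14.67 wt% K2O ÷ 94.195 g/mol = 0.15574 mol, giving 0.31148 K and 0.15574 O.
18.35 wt% Al2O3 ÷ 101.961 g/mol = 0.17997 mol, giving 0.35994 Al and 0.53991 O.
65.35 wt% SiO2 ÷ 60.083 g/mol = 1.08766 mol, giving 1.08766 Si and 2.17532 O.
Oxygen sums to 2.89614; scaling by 8/2.89614 = 2.76230 puts the formula on 8 O.
Na: 0.05034 × 2.76230 = 0.139 atoms per formula unit.

0.139 Na apfu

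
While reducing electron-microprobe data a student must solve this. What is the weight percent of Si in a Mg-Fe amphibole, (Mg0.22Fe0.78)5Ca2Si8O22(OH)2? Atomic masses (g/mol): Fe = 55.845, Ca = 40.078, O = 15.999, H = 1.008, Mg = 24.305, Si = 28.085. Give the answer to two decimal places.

Formula mass = 1.10×24.305 + 3.90×55.845 + 2×40.078 + 8×28.085 + 24×15.999 + 2×1.008 = 935.359 g/mol, of which 224.680 g is Si.
So Si makes up 224.680/935.359 = 0.2402 of the mass, i.e. 24.02%.

24.02 mass %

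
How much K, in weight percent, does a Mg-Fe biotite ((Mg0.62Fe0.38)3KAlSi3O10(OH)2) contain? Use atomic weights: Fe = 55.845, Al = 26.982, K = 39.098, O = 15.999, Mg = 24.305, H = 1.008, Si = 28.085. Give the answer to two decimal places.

8.63 weight percent

Molar mass of (Mg0.62Fe0.38)3KAlSi3O10(OH)2: 1.86·24.305 + 1.14·55.845 + 1·39.098 + 1·26.982 + 3·28.085 + 12·15.999 + 2·1.008 = 453.210 g/mol.
Mass of K per formula unit: 1 × 39.098 = 39.098 g.
Weight fraction K = 39.098 / 453.210 = 0.0863.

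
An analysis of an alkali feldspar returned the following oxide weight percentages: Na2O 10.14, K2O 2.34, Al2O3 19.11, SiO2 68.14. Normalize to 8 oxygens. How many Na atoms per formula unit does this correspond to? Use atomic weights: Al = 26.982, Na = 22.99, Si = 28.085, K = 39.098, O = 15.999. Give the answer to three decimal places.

Na2O: 10.14/61.979 = 0.16360 mol → 0.32720 mol Na, 0.16360 mol O.
K2O: 2.34/94.195 = 0.02484 mol → 0.04968 mol K, 0.02484 mol O.
Al2O3: 19.11/101.961 = 0.18742 mol → 0.37484 mol Al, 0.56226 mol O.
SiO2: 68.14/60.083 = 1.13410 mol → 1.13410 mol Si, 2.26820 mol O.
Total oxygen = 3.01890 mol. Normalization factor = 8/3.01890 = 2.64997.
Na per 8 O = 0.32720 × 2.64997 = 0.867.

0.867 Na apfu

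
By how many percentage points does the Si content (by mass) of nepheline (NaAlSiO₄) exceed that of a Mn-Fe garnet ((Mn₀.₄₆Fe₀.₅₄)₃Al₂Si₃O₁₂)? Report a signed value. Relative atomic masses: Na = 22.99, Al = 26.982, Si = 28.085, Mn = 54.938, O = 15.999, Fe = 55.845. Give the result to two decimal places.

2.80 percentage points

M(NaAlSiO₄) = 142.053 g/mol, so wt% Si = 28.085/142.053 × 100 = 19.77%.
M((Mn₀.₄₆Fe₀.₅₄)₃Al₂Si₃O₁₂) = 496.490 g/mol, so wt% Si = 84.255/496.490 × 100 = 16.97%.
19.77 − 16.97 = 2.80 pp.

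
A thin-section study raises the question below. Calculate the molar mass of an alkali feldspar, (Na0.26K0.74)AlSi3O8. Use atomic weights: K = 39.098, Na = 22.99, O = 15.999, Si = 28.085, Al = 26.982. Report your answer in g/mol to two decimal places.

Na: 0.26 × 22.99 = 5.9774
K: 0.74 × 39.098 = 28.9325
Al: 1 × 26.982 = 26.9820
Si: 3 × 28.085 = 84.2550
O: 8 × 15.999 = 127.9920
Summing the contributions gives the formula mass.

274.14 g/mol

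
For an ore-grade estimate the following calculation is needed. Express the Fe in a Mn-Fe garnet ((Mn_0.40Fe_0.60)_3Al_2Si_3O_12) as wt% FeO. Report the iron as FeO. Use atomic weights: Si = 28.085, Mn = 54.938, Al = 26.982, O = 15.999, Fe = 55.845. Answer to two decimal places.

26.04 wt%

Molar mass of (Mn_0.40Fe_0.60)_3Al_2Si_3O_12 = 1.20×54.938 + 1.80×55.845 + 2×26.982 + 3×28.085 + 12×15.999 = 496.654 g/mol.
Each formula unit contains 1.80 Fe, equivalent to 1.80/1 = 1.8000 mol FeO.
M(FeO) = 1×55.845 + 1×15.999 = 71.844 g/mol.
Mass of FeO per formula unit = 1.8000 × 71.844 = 129.319 g.
FeO wt% = 129.319 / 496.654 × 100 = 26.04%.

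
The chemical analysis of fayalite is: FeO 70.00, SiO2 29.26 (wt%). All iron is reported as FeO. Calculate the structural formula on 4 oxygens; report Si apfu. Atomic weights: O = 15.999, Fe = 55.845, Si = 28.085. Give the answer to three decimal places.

70.00 wt% FeO ÷ 71.844 g/mol = 0.97433 mol, giving 0.97433 Fe and 0.97433 O.
29.26 wt% SiO2 ÷ 60.083 g/mol = 0.48699 mol, giving 0.48699 Si and 0.97398 O.
Oxygen sums to 1.94831; scaling by 4/1.94831 = 2.05306 puts the formula on 4 O.
Si: 0.48699 × 2.05306 = 1.000 atoms per formula unit.

1.000 Si apfu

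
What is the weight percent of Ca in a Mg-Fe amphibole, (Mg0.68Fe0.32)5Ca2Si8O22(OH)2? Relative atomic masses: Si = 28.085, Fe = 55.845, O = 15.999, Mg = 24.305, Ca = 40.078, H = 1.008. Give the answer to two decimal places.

9.29 wt%

Molar mass of (Mg0.68Fe0.32)5Ca2Si8O22(OH)2: 3.40·24.305 + 1.60·55.845 + 2·40.078 + 8·28.085 + 24·15.999 + 2·1.008 = 862.817 g/mol.
Mass of Ca per formula unit: 2 × 40.078 = 80.156 g.
Weight fraction Ca = 80.156 / 862.817 = 0.0929.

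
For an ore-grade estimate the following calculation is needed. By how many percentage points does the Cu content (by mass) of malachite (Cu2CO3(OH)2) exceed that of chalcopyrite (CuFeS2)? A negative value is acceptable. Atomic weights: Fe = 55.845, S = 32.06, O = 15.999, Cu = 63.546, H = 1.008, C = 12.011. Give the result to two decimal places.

22.85 percentage points

Cu in Cu2CO3(OH)2: molar mass 221.114 g/mol; 2×63.546 = 127.092 g → 57.48 wt%.
Cu in CuFeS2: molar mass 183.511 g/mol; 1×63.546 = 63.546 g → 34.63 wt%.
Difference = 57.48 − 34.63 = 22.85 percentage points.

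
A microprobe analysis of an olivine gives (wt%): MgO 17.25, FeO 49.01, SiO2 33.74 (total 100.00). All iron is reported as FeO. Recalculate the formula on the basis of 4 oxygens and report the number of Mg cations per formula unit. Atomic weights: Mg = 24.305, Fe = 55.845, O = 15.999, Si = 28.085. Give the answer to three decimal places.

17.25 wt% MgO ÷ 40.304 g/mol = 0.42800 mol, giving 0.42800 Mg and 0.42800 O.
49.01 wt% FeO ÷ 71.844 g/mol = 0.68217 mol, giving 0.68217 Fe and 0.68217 O.
33.74 wt% SiO2 ÷ 60.083 g/mol = 0.56156 mol, giving 0.56156 Si and 1.12312 O.
Oxygen sums to 2.23329; scaling by 4/2.23329 = 1.79108 puts the formula on 4 O.
Mg: 0.42800 × 1.79108 = 0.767 atoms per formula unit.

0.767 Mg apfu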